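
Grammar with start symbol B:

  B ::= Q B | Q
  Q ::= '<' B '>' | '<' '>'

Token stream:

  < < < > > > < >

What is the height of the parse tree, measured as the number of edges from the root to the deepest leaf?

6

[B [Q < [B [Q < [B [Q < >]] >]] >] [B [Q < >]]]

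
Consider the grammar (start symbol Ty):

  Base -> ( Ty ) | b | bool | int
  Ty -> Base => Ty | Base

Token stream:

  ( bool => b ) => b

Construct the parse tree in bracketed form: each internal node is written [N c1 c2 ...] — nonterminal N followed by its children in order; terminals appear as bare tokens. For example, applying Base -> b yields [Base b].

Ty
Base => Ty
( Ty ) => Ty
( Base => Ty ) => Ty
( bool => Ty ) => Ty
( bool => Base ) => Ty
( bool => b ) => Ty
( bool => b ) => Base
( bool => b ) => b

[Ty [Base ( [Ty [Base bool] => [Ty [Base b]]] )] => [Ty [Base b]]]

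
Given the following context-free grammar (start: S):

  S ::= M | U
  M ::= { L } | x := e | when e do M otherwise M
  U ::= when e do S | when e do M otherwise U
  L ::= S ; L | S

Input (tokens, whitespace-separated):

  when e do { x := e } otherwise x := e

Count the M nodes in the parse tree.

[S [M when e do [M { [L [S [M x := e]]] }] otherwise [M x := e]]]

4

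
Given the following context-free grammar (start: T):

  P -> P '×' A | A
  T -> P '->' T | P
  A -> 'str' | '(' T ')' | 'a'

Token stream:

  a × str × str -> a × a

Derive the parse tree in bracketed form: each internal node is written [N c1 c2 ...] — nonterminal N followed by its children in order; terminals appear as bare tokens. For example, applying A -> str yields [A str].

T
P -> T
P × A -> T
P × A × A -> T
A × A × A -> T
a × A × A -> T
a × str × A -> T
a × str × str -> T
a × str × str -> P
a × str × str -> P × A
a × str × str -> A × A
a × str × str -> a × A
a × str × str -> a × a

[T [P [P [P [A a]] × [A str]] × [A str]] -> [T [P [P [A a]] × [A a]]]]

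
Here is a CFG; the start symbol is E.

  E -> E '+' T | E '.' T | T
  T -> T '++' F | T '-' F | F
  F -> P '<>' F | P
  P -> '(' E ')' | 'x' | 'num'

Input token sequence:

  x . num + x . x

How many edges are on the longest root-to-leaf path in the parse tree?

7

[E [E [E [E [T [F [P x]]]] . [T [F [P num]]]] + [T [F [P x]]]] . [T [F [P x]]]]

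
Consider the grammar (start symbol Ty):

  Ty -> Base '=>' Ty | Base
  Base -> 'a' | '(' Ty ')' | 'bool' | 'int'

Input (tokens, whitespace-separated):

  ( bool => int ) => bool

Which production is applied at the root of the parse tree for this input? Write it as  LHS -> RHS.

Ty -> Base '=>' Ty

[Ty [Base ( [Ty [Base bool] => [Ty [Base int]]] )] => [Ty [Base bool]]]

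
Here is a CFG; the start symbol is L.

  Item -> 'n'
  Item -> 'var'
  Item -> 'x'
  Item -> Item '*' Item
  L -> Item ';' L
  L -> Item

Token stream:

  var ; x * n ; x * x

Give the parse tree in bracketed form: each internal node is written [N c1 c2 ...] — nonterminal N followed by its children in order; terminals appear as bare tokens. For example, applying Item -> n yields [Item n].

L
Item ; L
var ; L
var ; Item ; L
var ; Item * Item ; L
var ; x * Item ; L
var ; x * n ; L
var ; x * n ; Item
var ; x * n ; Item * Item
var ; x * n ; x * Item
var ; x * n ; x * x

[L [Item var] ; [L [Item [Item x] * [Item n]] ; [L [Item [Item x] * [Item x]]]]]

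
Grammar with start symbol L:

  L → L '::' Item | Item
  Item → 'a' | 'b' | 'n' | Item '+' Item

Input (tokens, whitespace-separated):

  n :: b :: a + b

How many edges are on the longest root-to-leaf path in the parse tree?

[L [L [L [Item n]] :: [Item b]] :: [Item [Item a] + [Item b]]]

4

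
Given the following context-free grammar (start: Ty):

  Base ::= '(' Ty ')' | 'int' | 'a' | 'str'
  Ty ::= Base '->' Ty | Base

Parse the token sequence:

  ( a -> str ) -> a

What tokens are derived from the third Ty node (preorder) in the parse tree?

[Ty [Base ( [Ty [Base a] -> [Ty [Base str]]] )] -> [Ty [Base a]]]

str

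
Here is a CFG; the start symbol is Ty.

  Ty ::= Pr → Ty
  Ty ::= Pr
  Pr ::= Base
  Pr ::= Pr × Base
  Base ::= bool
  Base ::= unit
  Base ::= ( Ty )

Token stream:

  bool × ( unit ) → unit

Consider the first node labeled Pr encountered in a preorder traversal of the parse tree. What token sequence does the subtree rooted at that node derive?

[Ty [Pr [Pr [Base bool]] × [Base ( [Ty [Pr [Base unit]]] )]] → [Ty [Pr [Base unit]]]]

bool × ( unit )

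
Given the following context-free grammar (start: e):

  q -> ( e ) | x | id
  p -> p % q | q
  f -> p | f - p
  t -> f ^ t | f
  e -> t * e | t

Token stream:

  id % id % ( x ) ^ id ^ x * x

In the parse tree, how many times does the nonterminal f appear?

5

[e [t [f [p [p [p [q id]] % [q id]] % [q ( [e [t [f [p [q x]]]]] )]]] ^ [t [f [p [q id]]] ^ [t [f [p [q x]]]]]] * [e [t [f [p [q x]]]]]]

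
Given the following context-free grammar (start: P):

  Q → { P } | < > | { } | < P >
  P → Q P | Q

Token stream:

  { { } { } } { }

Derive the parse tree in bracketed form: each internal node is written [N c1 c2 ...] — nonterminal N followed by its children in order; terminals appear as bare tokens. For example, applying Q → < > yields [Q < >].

[P [Q { [P [Q { }] [P [Q { }]]] }] [P [Q { }]]]

P
Q P
{ P } P
{ Q P } P
{ { } P } P
{ { } Q } P
{ { } { } } P
{ { } { } } Q
{ { } { } } { }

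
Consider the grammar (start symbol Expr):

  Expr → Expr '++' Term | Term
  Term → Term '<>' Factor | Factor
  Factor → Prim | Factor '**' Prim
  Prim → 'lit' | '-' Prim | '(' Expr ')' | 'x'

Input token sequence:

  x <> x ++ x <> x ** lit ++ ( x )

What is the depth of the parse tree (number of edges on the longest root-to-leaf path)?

8

[Expr [Expr [Expr [Term [Term [Factor [Prim x]]] <> [Factor [Prim x]]]] ++ [Term [Term [Factor [Prim x]]] <> [Factor [Factor [Prim x]] ** [Prim lit]]]] ++ [Term [Factor [Prim ( [Expr [Term [Factor [Prim x]]]] )]]]]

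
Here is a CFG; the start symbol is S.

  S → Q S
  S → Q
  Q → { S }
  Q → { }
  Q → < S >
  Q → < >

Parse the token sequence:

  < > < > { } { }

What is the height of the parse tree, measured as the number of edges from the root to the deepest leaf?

5

[S [Q < >] [S [Q < >] [S [Q { }] [S [Q { }]]]]]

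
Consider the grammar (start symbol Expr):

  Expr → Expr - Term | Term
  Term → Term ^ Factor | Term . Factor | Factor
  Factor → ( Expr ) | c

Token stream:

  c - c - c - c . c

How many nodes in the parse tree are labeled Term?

[Expr [Expr [Expr [Expr [Term [Factor c]]] - [Term [Factor c]]] - [Term [Factor c]]] - [Term [Term [Factor c]] . [Factor c]]]

5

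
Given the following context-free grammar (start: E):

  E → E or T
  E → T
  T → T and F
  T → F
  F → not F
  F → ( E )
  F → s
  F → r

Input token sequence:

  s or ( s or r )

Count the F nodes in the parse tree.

[E [E [T [F s]]] or [T [F ( [E [E [T [F s]]] or [T [F r]]] )]]]

4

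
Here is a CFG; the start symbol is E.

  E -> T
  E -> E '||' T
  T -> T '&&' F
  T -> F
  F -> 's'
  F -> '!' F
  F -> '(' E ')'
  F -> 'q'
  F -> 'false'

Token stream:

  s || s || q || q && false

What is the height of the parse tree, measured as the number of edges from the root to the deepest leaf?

[E [E [E [E [T [F s]]] || [T [F s]]] || [T [F q]]] || [T [T [F q]] && [F false]]]

6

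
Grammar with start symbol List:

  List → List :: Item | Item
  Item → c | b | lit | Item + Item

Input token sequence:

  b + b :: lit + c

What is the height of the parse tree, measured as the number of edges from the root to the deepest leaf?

4

[List [List [Item [Item b] + [Item b]]] :: [Item [Item lit] + [Item c]]]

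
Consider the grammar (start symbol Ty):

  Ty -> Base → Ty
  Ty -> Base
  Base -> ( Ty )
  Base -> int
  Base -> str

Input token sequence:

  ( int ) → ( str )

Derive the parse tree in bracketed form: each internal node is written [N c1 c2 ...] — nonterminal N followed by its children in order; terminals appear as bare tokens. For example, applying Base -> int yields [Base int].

[Ty [Base ( [Ty [Base int]] )] → [Ty [Base ( [Ty [Base str]] )]]]

Ty
Base → Ty
( Ty ) → Ty
( Base ) → Ty
( int ) → Ty
( int ) → Base
( int ) → ( Ty )
( int ) → ( Base )
( int ) → ( str )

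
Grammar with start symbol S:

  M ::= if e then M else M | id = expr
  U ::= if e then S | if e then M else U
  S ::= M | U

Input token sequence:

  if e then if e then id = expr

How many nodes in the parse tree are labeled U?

[S [U if e then [S [U if e then [S [M id = expr]]]]]]

2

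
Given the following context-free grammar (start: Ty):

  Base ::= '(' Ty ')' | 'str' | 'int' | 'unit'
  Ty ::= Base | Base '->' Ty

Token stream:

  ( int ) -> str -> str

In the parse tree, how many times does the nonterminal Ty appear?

4

[Ty [Base ( [Ty [Base int]] )] -> [Ty [Base str] -> [Ty [Base str]]]]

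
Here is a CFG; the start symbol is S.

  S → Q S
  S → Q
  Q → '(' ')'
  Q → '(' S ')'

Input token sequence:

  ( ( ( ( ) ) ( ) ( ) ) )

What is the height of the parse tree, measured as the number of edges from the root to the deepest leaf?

[S [Q ( [S [Q ( [S [Q ( [S [Q ( )]] )] [S [Q ( )] [S [Q ( )]]]] )]] )]]

8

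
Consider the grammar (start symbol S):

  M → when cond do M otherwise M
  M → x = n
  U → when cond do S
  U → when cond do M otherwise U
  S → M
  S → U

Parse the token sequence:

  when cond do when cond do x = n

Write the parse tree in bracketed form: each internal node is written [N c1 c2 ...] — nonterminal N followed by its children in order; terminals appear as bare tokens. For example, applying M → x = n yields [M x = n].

[S [U when cond do [S [U when cond do [S [M x = n]]]]]]

S
U
when cond do S
when cond do U
when cond do when cond do S
when cond do when cond do M
when cond do when cond do x = n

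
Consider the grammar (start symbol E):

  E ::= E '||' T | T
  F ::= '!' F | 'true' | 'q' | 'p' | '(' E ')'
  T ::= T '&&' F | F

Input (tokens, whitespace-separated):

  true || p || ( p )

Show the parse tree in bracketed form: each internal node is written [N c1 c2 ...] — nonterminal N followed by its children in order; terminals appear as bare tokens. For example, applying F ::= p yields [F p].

E
E || T
E || T || T
T || T || T
F || T || T
true || T || T
true || F || T
true || p || T
true || p || F
true || p || ( E )
true || p || ( T )
true || p || ( F )
true || p || ( p )

[E [E [E [T [F true]]] || [T [F p]]] || [T [F ( [E [T [F p]]] )]]]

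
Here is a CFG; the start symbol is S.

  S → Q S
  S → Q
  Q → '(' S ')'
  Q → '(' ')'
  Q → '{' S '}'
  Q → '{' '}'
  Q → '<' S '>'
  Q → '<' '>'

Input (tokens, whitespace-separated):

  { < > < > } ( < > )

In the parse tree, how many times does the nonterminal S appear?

5

[S [Q { [S [Q < >] [S [Q < >]]] }] [S [Q ( [S [Q < >]] )]]]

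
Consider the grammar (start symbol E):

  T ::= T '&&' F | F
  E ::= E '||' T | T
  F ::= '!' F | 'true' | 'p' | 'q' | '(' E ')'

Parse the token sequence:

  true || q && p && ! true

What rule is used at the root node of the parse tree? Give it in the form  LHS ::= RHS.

[E [E [T [F true]]] || [T [T [T [F q]] && [F p]] && [F ! [F true]]]]

E ::= E '||' T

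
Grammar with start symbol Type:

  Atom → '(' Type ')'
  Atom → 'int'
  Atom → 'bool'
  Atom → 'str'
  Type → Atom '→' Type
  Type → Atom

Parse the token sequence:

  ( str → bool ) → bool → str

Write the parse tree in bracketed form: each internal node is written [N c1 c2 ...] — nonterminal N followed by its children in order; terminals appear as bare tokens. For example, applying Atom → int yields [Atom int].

[Type [Atom ( [Type [Atom str] → [Type [Atom bool]]] )] → [Type [Atom bool] → [Type [Atom str]]]]

Type
Atom → Type
( Type ) → Type
( Atom → Type ) → Type
( str → Type ) → Type
( str → Atom ) → Type
( str → bool ) → Type
( str → bool ) → Atom → Type
( str → bool ) → bool → Type
( str → bool ) → bool → Atom
( str → bool ) → bool → str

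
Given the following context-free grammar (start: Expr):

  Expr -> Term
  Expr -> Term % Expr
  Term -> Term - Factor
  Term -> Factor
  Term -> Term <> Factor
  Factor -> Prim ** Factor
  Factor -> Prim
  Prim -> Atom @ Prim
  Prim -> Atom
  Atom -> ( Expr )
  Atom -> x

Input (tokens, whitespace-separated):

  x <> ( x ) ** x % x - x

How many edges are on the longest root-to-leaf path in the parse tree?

[Expr [Term [Term [Factor [Prim [Atom x]]]] <> [Factor [Prim [Atom ( [Expr [Term [Factor [Prim [Atom x]]]]] )]] ** [Factor [Prim [Atom x]]]]] % [Expr [Term [Term [Factor [Prim [Atom x]]]] - [Factor [Prim [Atom x]]]]]]

10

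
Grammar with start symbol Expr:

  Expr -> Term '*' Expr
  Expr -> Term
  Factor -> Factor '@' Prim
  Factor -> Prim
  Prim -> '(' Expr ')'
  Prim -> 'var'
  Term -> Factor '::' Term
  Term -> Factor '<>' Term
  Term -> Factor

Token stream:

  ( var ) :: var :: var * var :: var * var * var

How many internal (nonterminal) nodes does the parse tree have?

[Expr [Term [Factor [Prim ( [Expr [Term [Factor [Prim var]]]] )]] :: [Term [Factor [Prim var]] :: [Term [Factor [Prim var]]]]] * [Expr [Term [Factor [Prim var]] :: [Term [Factor [Prim var]]]] * [Expr [Term [Factor [Prim var]]] * [Expr [Term [Factor [Prim var]]]]]]]

29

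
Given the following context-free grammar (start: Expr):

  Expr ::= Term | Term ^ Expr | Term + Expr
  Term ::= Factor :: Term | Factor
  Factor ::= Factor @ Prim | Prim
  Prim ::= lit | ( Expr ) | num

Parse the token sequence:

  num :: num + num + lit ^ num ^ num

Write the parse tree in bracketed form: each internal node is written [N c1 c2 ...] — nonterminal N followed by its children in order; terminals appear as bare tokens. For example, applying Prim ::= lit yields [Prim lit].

Expr
Term + Expr
Factor :: Term + Expr
Prim :: Term + Expr
num :: Term + Expr
num :: Factor + Expr
num :: Prim + Expr
num :: num + Expr
num :: num + Term + Expr
num :: num + Factor + Expr
num :: num + Prim + Expr
num :: num + num + Expr
num :: num + num + Term ^ Expr
num :: num + num + Factor ^ Expr
num :: num + num + Prim ^ Expr
num :: num + num + lit ^ Expr
num :: num + num + lit ^ Term ^ Expr
num :: num + num + lit ^ Factor ^ Expr
num :: num + num + lit ^ Prim ^ Expr
num :: num + num + lit ^ num ^ Expr
num :: num + num + lit ^ num ^ Term
num :: num + num + lit ^ num ^ Factor
num :: num + num + lit ^ num ^ Prim
num :: num + num + lit ^ num ^ num

[Expr [Term [Factor [Prim num]] :: [Term [Factor [Prim num]]]] + [Expr [Term [Factor [Prim num]]] + [Expr [Term [Factor [Prim lit]]] ^ [Expr [Term [Factor [Prim num]]] ^ [Expr [Term [Factor [Prim num]]]]]]]]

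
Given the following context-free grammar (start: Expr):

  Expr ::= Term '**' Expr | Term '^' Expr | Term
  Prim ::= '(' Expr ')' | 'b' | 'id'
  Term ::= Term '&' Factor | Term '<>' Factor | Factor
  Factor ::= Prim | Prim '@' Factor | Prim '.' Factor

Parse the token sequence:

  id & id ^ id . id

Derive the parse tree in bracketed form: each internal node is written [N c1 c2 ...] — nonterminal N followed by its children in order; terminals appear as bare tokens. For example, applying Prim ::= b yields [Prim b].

[Expr [Term [Term [Factor [Prim id]]] & [Factor [Prim id]]] ^ [Expr [Term [Factor [Prim id] . [Factor [Prim id]]]]]]

Expr
Term ^ Expr
Term & Factor ^ Expr
Factor & Factor ^ Expr
Prim & Factor ^ Expr
id & Factor ^ Expr
id & Prim ^ Expr
id & id ^ Expr
id & id ^ Term
id & id ^ Factor
id & id ^ Prim . Factor
id & id ^ id . Factor
id & id ^ id . Prim
id & id ^ id . id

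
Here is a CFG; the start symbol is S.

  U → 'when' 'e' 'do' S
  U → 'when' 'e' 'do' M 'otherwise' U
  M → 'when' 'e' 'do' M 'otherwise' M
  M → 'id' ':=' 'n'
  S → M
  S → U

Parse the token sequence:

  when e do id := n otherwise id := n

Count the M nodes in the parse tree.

3

[S [M when e do [M id := n] otherwise [M id := n]]]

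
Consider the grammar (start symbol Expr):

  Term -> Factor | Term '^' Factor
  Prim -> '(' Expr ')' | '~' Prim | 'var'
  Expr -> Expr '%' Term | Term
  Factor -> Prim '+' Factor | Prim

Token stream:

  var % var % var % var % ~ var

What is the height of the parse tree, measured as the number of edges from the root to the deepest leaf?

8

[Expr [Expr [Expr [Expr [Expr [Term [Factor [Prim var]]]] % [Term [Factor [Prim var]]]] % [Term [Factor [Prim var]]]] % [Term [Factor [Prim var]]]] % [Term [Factor [Prim ~ [Prim var]]]]]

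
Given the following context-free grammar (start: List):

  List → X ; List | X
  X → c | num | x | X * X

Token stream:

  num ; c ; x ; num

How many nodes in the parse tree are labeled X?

4

[List [X num] ; [List [X c] ; [List [X x] ; [List [X num]]]]]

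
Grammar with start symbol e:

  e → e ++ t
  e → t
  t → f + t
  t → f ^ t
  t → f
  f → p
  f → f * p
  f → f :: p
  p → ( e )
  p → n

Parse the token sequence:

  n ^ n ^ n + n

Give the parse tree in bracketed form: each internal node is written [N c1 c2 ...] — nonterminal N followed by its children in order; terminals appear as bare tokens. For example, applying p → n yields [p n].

e
t
f ^ t
p ^ t
n ^ t
n ^ f ^ t
n ^ p ^ t
n ^ n ^ t
n ^ n ^ f + t
n ^ n ^ p + t
n ^ n ^ n + t
n ^ n ^ n + f
n ^ n ^ n + p
n ^ n ^ n + n

[e [t [f [p n]] ^ [t [f [p n]] ^ [t [f [p n]] + [t [f [p n]]]]]]]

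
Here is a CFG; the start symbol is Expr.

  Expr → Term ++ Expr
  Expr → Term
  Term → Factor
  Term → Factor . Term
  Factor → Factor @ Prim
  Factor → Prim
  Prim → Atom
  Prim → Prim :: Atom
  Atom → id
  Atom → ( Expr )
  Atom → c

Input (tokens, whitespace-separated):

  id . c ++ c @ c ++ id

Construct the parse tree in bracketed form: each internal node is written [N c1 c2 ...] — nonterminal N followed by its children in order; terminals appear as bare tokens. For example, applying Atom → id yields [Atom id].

Expr
Term ++ Expr
Factor . Term ++ Expr
Prim . Term ++ Expr
Atom . Term ++ Expr
id . Term ++ Expr
id . Factor ++ Expr
id . Prim ++ Expr
id . Atom ++ Expr
id . c ++ Expr
id . c ++ Term ++ Expr
id . c ++ Factor ++ Expr
id . c ++ Factor @ Prim ++ Expr
id . c ++ Prim @ Prim ++ Expr
id . c ++ Atom @ Prim ++ Expr
id . c ++ c @ Prim ++ Expr
id . c ++ c @ Atom ++ Expr
id . c ++ c @ c ++ Expr
id . c ++ c @ c ++ Term
id . c ++ c @ c ++ Factor
id . c ++ c @ c ++ Prim
id . c ++ c @ c ++ Atom
id . c ++ c @ c ++ id

[Expr [Term [Factor [Prim [Atom id]]] . [Term [Factor [Prim [Atom c]]]]] ++ [Expr [Term [Factor [Factor [Prim [Atom c]]] @ [Prim [Atom c]]]] ++ [Expr [Term [Factor [Prim [Atom id]]]]]]]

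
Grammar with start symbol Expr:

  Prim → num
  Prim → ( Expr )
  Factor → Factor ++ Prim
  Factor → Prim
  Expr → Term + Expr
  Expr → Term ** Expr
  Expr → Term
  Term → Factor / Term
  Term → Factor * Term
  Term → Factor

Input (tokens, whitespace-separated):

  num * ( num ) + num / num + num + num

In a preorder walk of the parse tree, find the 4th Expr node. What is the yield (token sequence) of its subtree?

[Expr [Term [Factor [Prim num]] * [Term [Factor [Prim ( [Expr [Term [Factor [Prim num]]]] )]]]] + [Expr [Term [Factor [Prim num]] / [Term [Factor [Prim num]]]] + [Expr [Term [Factor [Prim num]]] + [Expr [Term [Factor [Prim num]]]]]]]

num + num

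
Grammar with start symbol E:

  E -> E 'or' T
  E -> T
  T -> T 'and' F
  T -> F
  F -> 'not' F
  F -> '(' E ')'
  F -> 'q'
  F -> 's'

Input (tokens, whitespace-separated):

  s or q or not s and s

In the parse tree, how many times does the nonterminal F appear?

[E [E [E [T [F s]]] or [T [F q]]] or [T [T [F not [F s]]] and [F s]]]

5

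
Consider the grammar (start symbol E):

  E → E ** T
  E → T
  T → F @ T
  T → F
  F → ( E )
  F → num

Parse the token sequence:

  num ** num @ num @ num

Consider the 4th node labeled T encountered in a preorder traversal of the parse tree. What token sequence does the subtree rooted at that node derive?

[E [E [T [F num]]] ** [T [F num] @ [T [F num] @ [T [F num]]]]]

num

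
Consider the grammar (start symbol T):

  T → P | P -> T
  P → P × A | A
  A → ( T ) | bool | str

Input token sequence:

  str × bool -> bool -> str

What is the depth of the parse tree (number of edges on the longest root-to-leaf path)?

5

[T [P [P [A str]] × [A bool]] -> [T [P [A bool]] -> [T [P [A str]]]]]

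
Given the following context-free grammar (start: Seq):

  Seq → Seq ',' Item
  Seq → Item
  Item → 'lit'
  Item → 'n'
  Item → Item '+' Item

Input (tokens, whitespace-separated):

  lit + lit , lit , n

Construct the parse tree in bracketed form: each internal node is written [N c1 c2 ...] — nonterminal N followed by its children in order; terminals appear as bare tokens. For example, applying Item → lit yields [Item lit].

[Seq [Seq [Seq [Item [Item lit] + [Item lit]]] , [Item lit]] , [Item n]]

Seq
Seq , Item
Seq , Item , Item
Item , Item , Item
Item + Item , Item , Item
lit + Item , Item , Item
lit + lit , Item , Item
lit + lit , lit , Item
lit + lit , lit , n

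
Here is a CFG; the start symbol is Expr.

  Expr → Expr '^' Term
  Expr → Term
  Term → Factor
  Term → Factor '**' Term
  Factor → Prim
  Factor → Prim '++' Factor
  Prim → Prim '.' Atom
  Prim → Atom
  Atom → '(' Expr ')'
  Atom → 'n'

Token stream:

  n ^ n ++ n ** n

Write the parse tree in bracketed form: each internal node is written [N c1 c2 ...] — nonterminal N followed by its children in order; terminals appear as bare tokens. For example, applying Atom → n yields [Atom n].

[Expr [Expr [Term [Factor [Prim [Atom n]]]]] ^ [Term [Factor [Prim [Atom n]] ++ [Factor [Prim [Atom n]]]] ** [Term [Factor [Prim [Atom n]]]]]]

Expr
Expr ^ Term
Term ^ Term
Factor ^ Term
Prim ^ Term
Atom ^ Term
n ^ Term
n ^ Factor ** Term
n ^ Prim ++ Factor ** Term
n ^ Atom ++ Factor ** Term
n ^ n ++ Factor ** Term
n ^ n ++ Prim ** Term
n ^ n ++ Atom ** Term
n ^ n ++ n ** Term
n ^ n ++ n ** Factor
n ^ n ++ n ** Prim
n ^ n ++ n ** Atom
n ^ n ++ n ** n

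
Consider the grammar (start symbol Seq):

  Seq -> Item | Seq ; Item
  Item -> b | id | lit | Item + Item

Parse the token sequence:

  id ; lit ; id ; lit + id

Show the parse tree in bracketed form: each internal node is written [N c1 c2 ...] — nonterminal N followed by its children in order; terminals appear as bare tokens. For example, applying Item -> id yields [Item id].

[Seq [Seq [Seq [Seq [Item id]] ; [Item lit]] ; [Item id]] ; [Item [Item lit] + [Item id]]]

Seq
Seq ; Item
Seq ; Item ; Item
Seq ; Item ; Item ; Item
Item ; Item ; Item ; Item
id ; Item ; Item ; Item
id ; lit ; Item ; Item
id ; lit ; id ; Item
id ; lit ; id ; Item + Item
id ; lit ; id ; lit + Item
id ; lit ; id ; lit + id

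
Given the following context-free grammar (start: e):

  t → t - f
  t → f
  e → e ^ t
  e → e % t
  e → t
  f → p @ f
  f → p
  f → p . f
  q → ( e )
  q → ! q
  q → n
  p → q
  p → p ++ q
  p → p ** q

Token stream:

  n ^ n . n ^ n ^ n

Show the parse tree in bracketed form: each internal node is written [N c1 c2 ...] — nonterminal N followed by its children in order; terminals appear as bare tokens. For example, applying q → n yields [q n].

e
e ^ t
e ^ t ^ t
e ^ t ^ t ^ t
t ^ t ^ t ^ t
f ^ t ^ t ^ t
p ^ t ^ t ^ t
q ^ t ^ t ^ t
n ^ t ^ t ^ t
n ^ f ^ t ^ t
n ^ p . f ^ t ^ t
n ^ q . f ^ t ^ t
n ^ n . f ^ t ^ t
n ^ n . p ^ t ^ t
n ^ n . q ^ t ^ t
n ^ n . n ^ t ^ t
n ^ n . n ^ f ^ t
n ^ n . n ^ p ^ t
n ^ n . n ^ q ^ t
n ^ n . n ^ n ^ t
n ^ n . n ^ n ^ f
n ^ n . n ^ n ^ p
n ^ n . n ^ n ^ q
n ^ n . n ^ n ^ n

[e [e [e [e [t [f [p [q n]]]]] ^ [t [f [p [q n]] . [f [p [q n]]]]]] ^ [t [f [p [q n]]]]] ^ [t [f [p [q n]]]]]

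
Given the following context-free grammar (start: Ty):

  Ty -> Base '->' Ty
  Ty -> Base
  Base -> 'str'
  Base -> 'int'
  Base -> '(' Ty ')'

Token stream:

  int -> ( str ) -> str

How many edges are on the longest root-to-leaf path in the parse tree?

5

[Ty [Base int] -> [Ty [Base ( [Ty [Base str]] )] -> [Ty [Base str]]]]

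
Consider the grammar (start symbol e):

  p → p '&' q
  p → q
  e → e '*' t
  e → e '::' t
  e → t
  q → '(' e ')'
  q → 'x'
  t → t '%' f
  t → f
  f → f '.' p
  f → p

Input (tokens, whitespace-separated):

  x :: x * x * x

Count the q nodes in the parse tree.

4

[e [e [e [e [t [f [p [q x]]]]] :: [t [f [p [q x]]]]] * [t [f [p [q x]]]]] * [t [f [p [q x]]]]]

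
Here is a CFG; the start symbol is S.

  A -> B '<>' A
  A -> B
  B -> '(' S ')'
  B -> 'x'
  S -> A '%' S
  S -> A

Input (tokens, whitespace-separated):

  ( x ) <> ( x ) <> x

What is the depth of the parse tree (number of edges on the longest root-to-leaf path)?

[S [A [B ( [S [A [B x]]] )] <> [A [B ( [S [A [B x]]] )] <> [A [B x]]]]]

7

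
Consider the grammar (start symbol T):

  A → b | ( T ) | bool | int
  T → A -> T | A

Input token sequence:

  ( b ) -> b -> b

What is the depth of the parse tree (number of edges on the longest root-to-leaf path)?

[T [A ( [T [A b]] )] -> [T [A b] -> [T [A b]]]]

4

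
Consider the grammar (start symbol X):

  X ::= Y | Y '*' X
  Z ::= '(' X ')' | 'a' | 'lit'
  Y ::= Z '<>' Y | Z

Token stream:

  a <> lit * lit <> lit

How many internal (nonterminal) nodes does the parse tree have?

10

[X [Y [Z a] <> [Y [Z lit]]] * [X [Y [Z lit] <> [Y [Z lit]]]]]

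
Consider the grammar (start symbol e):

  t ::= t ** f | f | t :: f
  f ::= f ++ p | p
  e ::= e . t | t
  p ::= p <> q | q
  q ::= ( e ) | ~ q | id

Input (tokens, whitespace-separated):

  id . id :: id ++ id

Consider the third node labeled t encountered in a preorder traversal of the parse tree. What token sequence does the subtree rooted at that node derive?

[e [e [t [f [p [q id]]]]] . [t [t [f [p [q id]]]] :: [f [f [p [q id]]] ++ [p [q id]]]]]

id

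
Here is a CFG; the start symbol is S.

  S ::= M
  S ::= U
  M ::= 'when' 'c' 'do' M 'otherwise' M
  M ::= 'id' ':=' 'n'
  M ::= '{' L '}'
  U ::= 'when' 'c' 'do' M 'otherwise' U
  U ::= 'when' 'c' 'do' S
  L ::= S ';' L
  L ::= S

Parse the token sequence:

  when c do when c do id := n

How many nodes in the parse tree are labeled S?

[S [U when c do [S [U when c do [S [M id := n]]]]]]

3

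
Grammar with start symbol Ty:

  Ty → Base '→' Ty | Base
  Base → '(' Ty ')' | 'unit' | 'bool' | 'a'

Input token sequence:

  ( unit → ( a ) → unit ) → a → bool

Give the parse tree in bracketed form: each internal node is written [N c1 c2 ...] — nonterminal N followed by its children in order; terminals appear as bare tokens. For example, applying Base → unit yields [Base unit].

[Ty [Base ( [Ty [Base unit] → [Ty [Base ( [Ty [Base a]] )] → [Ty [Base unit]]]] )] → [Ty [Base a] → [Ty [Base bool]]]]

Ty
Base → Ty
( Ty ) → Ty
( Base → Ty ) → Ty
( unit → Ty ) → Ty
( unit → Base → Ty ) → Ty
( unit → ( Ty ) → Ty ) → Ty
( unit → ( Base ) → Ty ) → Ty
( unit → ( a ) → Ty ) → Ty
( unit → ( a ) → Base ) → Ty
( unit → ( a ) → unit ) → Ty
( unit → ( a ) → unit ) → Base → Ty
( unit → ( a ) → unit ) → a → Ty
( unit → ( a ) → unit ) → a → Base
( unit → ( a ) → unit ) → a → bool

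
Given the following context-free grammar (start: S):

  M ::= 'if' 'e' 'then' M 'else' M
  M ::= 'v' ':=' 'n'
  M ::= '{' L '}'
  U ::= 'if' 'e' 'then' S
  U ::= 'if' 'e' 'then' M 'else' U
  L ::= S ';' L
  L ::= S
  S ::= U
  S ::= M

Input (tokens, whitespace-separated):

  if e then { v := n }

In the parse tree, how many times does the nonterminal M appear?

[S [U if e then [S [M { [L [S [M v := n]]] }]]]]

2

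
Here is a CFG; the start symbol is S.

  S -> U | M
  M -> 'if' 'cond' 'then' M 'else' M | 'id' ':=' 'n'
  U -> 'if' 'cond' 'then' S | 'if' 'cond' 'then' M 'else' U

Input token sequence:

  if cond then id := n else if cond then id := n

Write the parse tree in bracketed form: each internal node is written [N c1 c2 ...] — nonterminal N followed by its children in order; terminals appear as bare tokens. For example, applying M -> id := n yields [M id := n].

[S [U if cond then [M id := n] else [U if cond then [S [M id := n]]]]]

S
U
if cond then M else U
if cond then id := n else U
if cond then id := n else if cond then S
if cond then id := n else if cond then M
if cond then id := n else if cond then id := n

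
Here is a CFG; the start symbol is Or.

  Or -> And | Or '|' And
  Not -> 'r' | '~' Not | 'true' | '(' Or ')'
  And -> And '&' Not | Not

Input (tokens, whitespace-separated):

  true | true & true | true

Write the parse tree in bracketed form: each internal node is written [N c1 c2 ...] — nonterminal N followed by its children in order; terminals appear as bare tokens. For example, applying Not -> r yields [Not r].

Or
Or | And
Or | And | And
And | And | And
Not | And | And
true | And | And
true | And & Not | And
true | Not & Not | And
true | true & Not | And
true | true & true | And
true | true & true | Not
true | true & true | true

[Or [Or [Or [And [Not true]]] | [And [And [Not true]] & [Not true]]] | [And [Not true]]]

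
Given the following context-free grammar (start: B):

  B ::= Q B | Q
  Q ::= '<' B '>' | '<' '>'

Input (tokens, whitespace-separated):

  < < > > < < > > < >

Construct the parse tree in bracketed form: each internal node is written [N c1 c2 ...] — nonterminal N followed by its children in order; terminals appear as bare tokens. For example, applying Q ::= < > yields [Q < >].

B
Q B
< B > B
< Q > B
< < > > B
< < > > Q B
< < > > < B > B
< < > > < Q > B
< < > > < < > > B
< < > > < < > > Q
< < > > < < > > < >

[B [Q < [B [Q < >]] >] [B [Q < [B [Q < >]] >] [B [Q < >]]]]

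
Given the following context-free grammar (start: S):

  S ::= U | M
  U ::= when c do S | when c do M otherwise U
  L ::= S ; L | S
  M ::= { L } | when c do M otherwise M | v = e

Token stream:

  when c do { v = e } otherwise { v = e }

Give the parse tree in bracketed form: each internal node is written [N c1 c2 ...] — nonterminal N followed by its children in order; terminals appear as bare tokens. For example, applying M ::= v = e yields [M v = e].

S
M
when c do M otherwise M
when c do { L } otherwise M
when c do { S } otherwise M
when c do { M } otherwise M
when c do { v = e } otherwise M
when c do { v = e } otherwise { L }
when c do { v = e } otherwise { S }
when c do { v = e } otherwise { M }
when c do { v = e } otherwise { v = e }

[S [M when c do [M { [L [S [M v = e]]] }] otherwise [M { [L [S [M v = e]]] }]]]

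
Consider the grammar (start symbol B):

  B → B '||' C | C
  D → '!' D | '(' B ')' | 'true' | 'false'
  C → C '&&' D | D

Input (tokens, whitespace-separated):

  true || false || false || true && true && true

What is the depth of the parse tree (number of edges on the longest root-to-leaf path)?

[B [B [B [B [C [D true]]] || [C [D false]]] || [C [D false]]] || [C [C [C [D true]] && [D true]] && [D true]]]

6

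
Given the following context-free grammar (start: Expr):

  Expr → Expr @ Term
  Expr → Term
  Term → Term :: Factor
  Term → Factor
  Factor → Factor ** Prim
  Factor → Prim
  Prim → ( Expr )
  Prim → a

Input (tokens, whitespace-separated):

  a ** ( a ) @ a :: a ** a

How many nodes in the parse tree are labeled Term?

[Expr [Expr [Term [Factor [Factor [Prim a]] ** [Prim ( [Expr [Term [Factor [Prim a]]]] )]]]] @ [Term [Term [Factor [Prim a]]] :: [Factor [Factor [Prim a]] ** [Prim a]]]]

4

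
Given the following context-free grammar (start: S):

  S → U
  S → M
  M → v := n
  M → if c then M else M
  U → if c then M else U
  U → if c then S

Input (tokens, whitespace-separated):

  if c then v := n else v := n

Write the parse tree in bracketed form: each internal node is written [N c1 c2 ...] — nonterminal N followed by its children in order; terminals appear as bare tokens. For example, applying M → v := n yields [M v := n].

[S [M if c then [M v := n] else [M v := n]]]

S
M
if c then M else M
if c then v := n else M
if c then v := n else v := n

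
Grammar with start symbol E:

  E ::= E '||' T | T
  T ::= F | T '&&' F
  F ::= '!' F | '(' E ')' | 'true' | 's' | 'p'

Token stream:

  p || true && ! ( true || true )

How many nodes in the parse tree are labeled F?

[E [E [T [F p]]] || [T [T [F true]] && [F ! [F ( [E [E [T [F true]]] || [T [F true]]] )]]]]

6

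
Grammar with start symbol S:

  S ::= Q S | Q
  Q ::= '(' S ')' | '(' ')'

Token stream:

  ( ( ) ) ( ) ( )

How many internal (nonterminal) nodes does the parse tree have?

8

[S [Q ( [S [Q ( )]] )] [S [Q ( )] [S [Q ( )]]]]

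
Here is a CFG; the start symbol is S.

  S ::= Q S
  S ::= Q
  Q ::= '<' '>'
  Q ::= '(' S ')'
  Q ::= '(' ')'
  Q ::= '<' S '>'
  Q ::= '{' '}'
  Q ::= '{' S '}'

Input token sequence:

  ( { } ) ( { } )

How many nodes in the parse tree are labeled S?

4

[S [Q ( [S [Q { }]] )] [S [Q ( [S [Q { }]] )]]]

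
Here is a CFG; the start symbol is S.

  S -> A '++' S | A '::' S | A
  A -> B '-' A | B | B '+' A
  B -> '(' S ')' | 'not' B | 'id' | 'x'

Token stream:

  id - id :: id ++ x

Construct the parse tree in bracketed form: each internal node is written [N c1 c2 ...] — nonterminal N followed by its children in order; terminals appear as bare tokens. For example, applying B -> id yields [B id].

[S [A [B id] - [A [B id]]] :: [S [A [B id]] ++ [S [A [B x]]]]]

S
A :: S
B - A :: S
id - A :: S
id - B :: S
id - id :: S
id - id :: A ++ S
id - id :: B ++ S
id - id :: id ++ S
id - id :: id ++ A
id - id :: id ++ B
id - id :: id ++ x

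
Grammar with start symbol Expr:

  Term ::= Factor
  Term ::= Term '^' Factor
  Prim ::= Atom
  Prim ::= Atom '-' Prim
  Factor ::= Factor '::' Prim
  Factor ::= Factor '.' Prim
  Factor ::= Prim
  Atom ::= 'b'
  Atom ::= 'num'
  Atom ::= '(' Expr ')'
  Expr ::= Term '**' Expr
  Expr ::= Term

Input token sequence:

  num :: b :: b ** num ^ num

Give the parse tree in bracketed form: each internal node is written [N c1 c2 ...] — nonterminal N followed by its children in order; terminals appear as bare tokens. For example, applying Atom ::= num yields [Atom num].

[Expr [Term [Factor [Factor [Factor [Prim [Atom num]]] :: [Prim [Atom b]]] :: [Prim [Atom b]]]] ** [Expr [Term [Term [Factor [Prim [Atom num]]]] ^ [Factor [Prim [Atom num]]]]]]

Expr
Term ** Expr
Factor ** Expr
Factor :: Prim ** Expr
Factor :: Prim :: Prim ** Expr
Prim :: Prim :: Prim ** Expr
Atom :: Prim :: Prim ** Expr
num :: Prim :: Prim ** Expr
num :: Atom :: Prim ** Expr
num :: b :: Prim ** Expr
num :: b :: Atom ** Expr
num :: b :: b ** Expr
num :: b :: b ** Term
num :: b :: b ** Term ^ Factor
num :: b :: b ** Factor ^ Factor
num :: b :: b ** Prim ^ Factor
num :: b :: b ** Atom ^ Factor
num :: b :: b ** num ^ Factor
num :: b :: b ** num ^ Prim
num :: b :: b ** num ^ Atom
num :: b :: b ** num ^ num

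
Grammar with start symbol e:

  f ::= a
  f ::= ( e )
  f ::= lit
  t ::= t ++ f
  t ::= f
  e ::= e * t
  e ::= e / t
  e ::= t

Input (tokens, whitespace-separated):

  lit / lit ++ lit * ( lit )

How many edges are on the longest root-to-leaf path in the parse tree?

[e [e [e [t [f lit]]] / [t [t [f lit]] ++ [f lit]]] * [t [f ( [e [t [f lit]]] )]]]

6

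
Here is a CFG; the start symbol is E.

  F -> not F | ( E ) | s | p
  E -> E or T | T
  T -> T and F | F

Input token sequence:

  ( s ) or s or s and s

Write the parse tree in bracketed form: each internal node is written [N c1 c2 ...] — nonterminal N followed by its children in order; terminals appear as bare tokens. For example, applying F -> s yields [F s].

[E [E [E [T [F ( [E [T [F s]]] )]]] or [T [F s]]] or [T [T [F s]] and [F s]]]

E
E or T
E or T or T
T or T or T
F or T or T
( E ) or T or T
( T ) or T or T
( F ) or T or T
( s ) or T or T
( s ) or F or T
( s ) or s or T
( s ) or s or T and F
( s ) or s or F and F
( s ) or s or s and F
( s ) or s or s and s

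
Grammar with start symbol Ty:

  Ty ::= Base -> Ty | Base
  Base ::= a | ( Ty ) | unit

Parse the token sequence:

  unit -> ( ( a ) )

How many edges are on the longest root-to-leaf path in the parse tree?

[Ty [Base unit] -> [Ty [Base ( [Ty [Base ( [Ty [Base a]] )]] )]]]

7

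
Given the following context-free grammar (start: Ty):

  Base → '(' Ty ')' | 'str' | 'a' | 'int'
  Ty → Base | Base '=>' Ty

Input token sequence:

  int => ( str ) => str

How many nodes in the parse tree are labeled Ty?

4

[Ty [Base int] => [Ty [Base ( [Ty [Base str]] )] => [Ty [Base str]]]]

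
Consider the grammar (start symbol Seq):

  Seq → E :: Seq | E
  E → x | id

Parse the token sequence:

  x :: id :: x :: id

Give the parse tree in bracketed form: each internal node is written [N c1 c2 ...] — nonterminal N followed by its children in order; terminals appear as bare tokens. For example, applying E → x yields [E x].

Seq
E :: Seq
x :: Seq
x :: E :: Seq
x :: id :: Seq
x :: id :: E :: Seq
x :: id :: x :: Seq
x :: id :: x :: E
x :: id :: x :: id

[Seq [E x] :: [Seq [E id] :: [Seq [E x] :: [Seq [E id]]]]]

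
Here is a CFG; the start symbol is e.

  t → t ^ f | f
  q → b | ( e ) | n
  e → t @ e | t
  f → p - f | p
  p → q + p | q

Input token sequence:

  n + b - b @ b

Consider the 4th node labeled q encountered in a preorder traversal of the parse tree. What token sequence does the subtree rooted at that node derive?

b

[e [t [f [p [q n] + [p [q b]]] - [f [p [q b]]]]] @ [e [t [f [p [q b]]]]]]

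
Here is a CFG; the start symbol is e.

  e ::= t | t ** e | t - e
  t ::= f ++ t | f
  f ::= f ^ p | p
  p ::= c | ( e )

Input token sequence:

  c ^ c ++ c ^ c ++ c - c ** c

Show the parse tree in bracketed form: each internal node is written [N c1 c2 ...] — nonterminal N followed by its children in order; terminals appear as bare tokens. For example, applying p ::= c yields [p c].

e
t - e
f ++ t - e
f ^ p ++ t - e
p ^ p ++ t - e
c ^ p ++ t - e
c ^ c ++ t - e
c ^ c ++ f ++ t - e
c ^ c ++ f ^ p ++ t - e
c ^ c ++ p ^ p ++ t - e
c ^ c ++ c ^ p ++ t - e
c ^ c ++ c ^ c ++ t - e
c ^ c ++ c ^ c ++ f - e
c ^ c ++ c ^ c ++ p - e
c ^ c ++ c ^ c ++ c - e
c ^ c ++ c ^ c ++ c - t ** e
c ^ c ++ c ^ c ++ c - f ** e
c ^ c ++ c ^ c ++ c - p ** e
c ^ c ++ c ^ c ++ c - c ** e
c ^ c ++ c ^ c ++ c - c ** t
c ^ c ++ c ^ c ++ c - c ** f
c ^ c ++ c ^ c ++ c - c ** p
c ^ c ++ c ^ c ++ c - c ** c

[e [t [f [f [p c]] ^ [p c]] ++ [t [f [f [p c]] ^ [p c]] ++ [t [f [p c]]]]] - [e [t [f [p c]]] ** [e [t [f [p c]]]]]]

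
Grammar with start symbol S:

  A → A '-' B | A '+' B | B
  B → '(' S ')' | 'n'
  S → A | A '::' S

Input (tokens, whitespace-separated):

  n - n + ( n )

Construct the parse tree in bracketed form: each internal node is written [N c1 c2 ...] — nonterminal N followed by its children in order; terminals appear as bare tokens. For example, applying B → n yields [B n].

[S [A [A [A [B n]] - [B n]] + [B ( [S [A [B n]]] )]]]

S
A
A + B
A - B + B
B - B + B
n - B + B
n - n + B
n - n + ( S )
n - n + ( A )
n - n + ( B )
n - n + ( n )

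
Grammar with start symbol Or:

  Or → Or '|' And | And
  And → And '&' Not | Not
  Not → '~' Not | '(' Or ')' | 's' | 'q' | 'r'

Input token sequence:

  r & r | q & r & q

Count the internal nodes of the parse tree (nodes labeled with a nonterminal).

[Or [Or [And [And [Not r]] & [Not r]]] | [And [And [And [Not q]] & [Not r]] & [Not q]]]

12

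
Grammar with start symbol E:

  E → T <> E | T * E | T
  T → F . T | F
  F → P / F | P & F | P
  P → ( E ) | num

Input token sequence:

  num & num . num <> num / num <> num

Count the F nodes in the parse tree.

6

[E [T [F [P num] & [F [P num]]] . [T [F [P num]]]] <> [E [T [F [P num] / [F [P num]]]] <> [E [T [F [P num]]]]]]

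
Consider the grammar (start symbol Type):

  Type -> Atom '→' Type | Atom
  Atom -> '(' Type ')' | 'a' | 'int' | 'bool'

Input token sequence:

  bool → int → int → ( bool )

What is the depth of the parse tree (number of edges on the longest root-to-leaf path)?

[Type [Atom bool] → [Type [Atom int] → [Type [Atom int] → [Type [Atom ( [Type [Atom bool]] )]]]]]

7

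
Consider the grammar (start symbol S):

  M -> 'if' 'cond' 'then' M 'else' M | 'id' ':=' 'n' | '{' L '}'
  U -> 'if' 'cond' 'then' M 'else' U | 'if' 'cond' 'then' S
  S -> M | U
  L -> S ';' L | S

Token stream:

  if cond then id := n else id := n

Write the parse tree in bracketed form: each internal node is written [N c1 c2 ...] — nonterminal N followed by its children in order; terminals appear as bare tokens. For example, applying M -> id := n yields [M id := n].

[S [M if cond then [M id := n] else [M id := n]]]

S
M
if cond then M else M
if cond then id := n else M
if cond then id := n else id := n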